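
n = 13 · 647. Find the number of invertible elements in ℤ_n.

φ(13) = 13 − 1 = 12.
φ(647) = 647 − 1 = 646.
Multiply: 12 · 646 = 7752.

7752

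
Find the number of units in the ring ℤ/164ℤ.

Prime factorization: 164 = 2^2 × 41.
φ(164) = 164 · (1 − 1/2) · (1 − 1/41)
       = 164 · 40/82 = 80.

80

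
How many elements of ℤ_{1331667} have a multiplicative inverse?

816480

1331667 = 3**3 * 31 * 37 * 43.
φ(1331667) = 1331667 · (1 − 1/3) · (1 − 1/31) · (1 − 1/37) · (1 − 1/43)
       = 1331667 · 90720/147963 = 816480.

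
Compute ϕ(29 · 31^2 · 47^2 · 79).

4391281440

φ(29) = 29 − 1 = 28.
φ(31^2) = 31^2 − 31^1 = 961 − 31 = 930.
φ(47^2) = 47^2 − 47^1 = 2209 − 47 = 2162.
φ(79) = 79 − 1 = 78.
Multiply: 28 · 930 · 2162 · 78 = 4391281440.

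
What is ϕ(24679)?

22176

Factor 24679: 24679 = 23 × 29 × 37.
φ(24679) = 24679 · (1 − 1/23) · (1 − 1/29) · (1 − 1/37)
       = 24679 · 22176/24679 = 22176.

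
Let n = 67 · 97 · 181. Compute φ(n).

1140480

φ(67) = 67 − 1 = 66.
φ(97) = 97 − 1 = 96.
φ(181) = 181 − 1 = 180.
Multiply: 66 · 96 · 180 = 1140480.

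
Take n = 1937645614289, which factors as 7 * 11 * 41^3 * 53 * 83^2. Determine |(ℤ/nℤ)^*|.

φ(7) = 7 − 1 = 6.
φ(11) = 11 − 1 = 10.
φ(41^3) = 41^3 − 41^2 = 68921 − 1681 = 67240.
φ(53) = 53 − 1 = 52.
φ(83^2) = 83^1·(83−1) = 83·82 = 6806.
φ(1937645614289) = 6 × 10 × 67240 × 52 × 6806 = 1427822572800.

1427822572800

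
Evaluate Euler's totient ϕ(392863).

332640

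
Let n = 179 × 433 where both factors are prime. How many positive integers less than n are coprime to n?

For distinct primes, φ(pq) = (p−1)(q−1) = 178 × 432 = 76896.

76896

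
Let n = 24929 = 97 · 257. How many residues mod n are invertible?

φ(97) = 97 − 1 = 96.
φ(257) = 257 − 1 = 256.
Multiply: 96 · 256 = 24576.

24576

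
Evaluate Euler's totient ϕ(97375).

Factor 97375: 97375 = 5^3 * 19 * 41.
φ(5^3) = 5^3 − 5^2 = 125 − 25 = 100.
φ(19) = 19 − 1 = 18.
φ(41) = 41 − 1 = 40.
φ(97375) = 100 × 18 × 40 = 72000.

72000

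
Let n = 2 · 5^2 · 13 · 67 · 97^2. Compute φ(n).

147502080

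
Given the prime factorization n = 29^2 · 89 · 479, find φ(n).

34155968

φ(29^2) = 29^1·(29−1) = 29·28 = 812.
φ(89) = 89 − 1 = 88.
φ(479) = 479 − 1 = 478.
Multiply: 812 · 88 · 478 = 34155968.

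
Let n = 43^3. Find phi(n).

77658

φ(79507) = 79507 · (1 − 1/43)
       = 79507 · 42/43 = 77658.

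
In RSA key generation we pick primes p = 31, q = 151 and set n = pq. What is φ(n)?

4500

φ(31) = 31 − 1 = 30.
φ(151) = 151 − 1 = 150.
Multiply: 30 · 150 = 4500.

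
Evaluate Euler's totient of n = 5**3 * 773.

77200

φ(96625) = 96625 · (1 − 1/5) · (1 − 1/773)
       = 96625 · 3088/3865 = 77200.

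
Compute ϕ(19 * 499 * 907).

8121384

φ(8599267) = 8599267 · (1 − 1/19) · (1 − 1/499) · (1 − 1/907)
       = 8599267 · 8121384/8599267 = 8121384.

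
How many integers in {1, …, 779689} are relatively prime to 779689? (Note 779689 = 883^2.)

778806

φ(883^2) = 883^1·(883−1) = 883·882 = 778806.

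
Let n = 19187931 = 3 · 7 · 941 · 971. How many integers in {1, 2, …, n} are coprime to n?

10941600

φ(3) = 3 − 1 = 2.
φ(7) = 7 − 1 = 6.
φ(941) = 941 − 1 = 940.
φ(971) = 971 − 1 = 970.
Since φ is multiplicative, φ(19187931) = 2 · 6 · 940 · 970 = 10941600.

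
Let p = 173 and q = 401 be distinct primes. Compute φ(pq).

φ(173) = 173 − 1 = 172.
φ(401) = 401 − 1 = 400.
Since φ is multiplicative, φ(69373) = 172 · 400 = 68800.

68800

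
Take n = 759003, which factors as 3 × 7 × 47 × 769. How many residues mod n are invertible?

423936

φ(759003) = 759003 · (1 − 1/3) · (1 − 1/7) · (1 − 1/47) · (1 − 1/769)
       = 759003 · 423936/759003 = 423936.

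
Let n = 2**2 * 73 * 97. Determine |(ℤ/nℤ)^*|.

13824

φ(2^2) = 2^2 − 2^1 = 4 − 2 = 2.
φ(73) = 73 − 1 = 72.
φ(97) = 97 − 1 = 96.
Multiply: 2 · 72 · 96 = 13824.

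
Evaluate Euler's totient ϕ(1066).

480

First factor: 1066 = 2 · 13 · 41.
φ(2) = 2 − 1 = 1.
φ(13) = 13 − 1 = 12.
φ(41) = 41 − 1 = 40.
Since φ is multiplicative, φ(1066) = 1 · 12 · 40 = 480.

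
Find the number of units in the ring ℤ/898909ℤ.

First factor: 898909 = 11**2 · 17 · 19 · 23.
φ(11^2) = 11^2 − 11^1 = 121 − 11 = 110.
φ(17) = 17 − 1 = 16.
φ(19) = 19 − 1 = 18.
φ(23) = 23 − 1 = 22.
φ(898909) = 110 × 16 × 18 × 22 = 696960.

696960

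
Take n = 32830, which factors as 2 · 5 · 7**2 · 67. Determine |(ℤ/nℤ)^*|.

φ(2) = 2 − 1 = 1.
φ(5) = 5 − 1 = 4.
φ(7^2) = 7^2 − 7^1 = 49 − 7 = 42.
φ(67) = 67 − 1 = 66.
φ(32830) = 1 × 4 × 42 × 66 = 11088.

11088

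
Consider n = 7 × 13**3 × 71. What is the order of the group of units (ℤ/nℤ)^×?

φ(7) = 7 − 1 = 6.
φ(13^3) = 13^3 − 13^2 = 2197 − 169 = 2028.
φ(71) = 71 − 1 = 70.
Since φ is multiplicative, φ(1091909) = 6 · 2028 · 70 = 851760.

851760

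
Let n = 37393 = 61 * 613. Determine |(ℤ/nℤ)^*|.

φ(37393) = 37393 · (1 − 1/61) · (1 − 1/613)
       = 37393 · 36720/37393 = 36720.

36720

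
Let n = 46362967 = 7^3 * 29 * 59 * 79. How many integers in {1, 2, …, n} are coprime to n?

φ(7^3) = 7^2·(7−1) = 49·6 = 294.
φ(29) = 29 − 1 = 28.
φ(59) = 59 − 1 = 58.
φ(79) = 79 − 1 = 78.
φ(46362967) = 294 × 28 × 58 × 78 = 37241568.

37241568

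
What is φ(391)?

Factor 391: 391 = 17 · 23.
φ(391) = 391 · (1 − 1/17) · (1 − 1/23)
       = 391 · 352/391 = 352.

352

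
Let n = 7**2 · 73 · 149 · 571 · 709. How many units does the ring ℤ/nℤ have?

180614085120

φ(215768256347) = 215768256347 · (1 − 1/7) · (1 − 1/73) · (1 − 1/149) · (1 − 1/571) · (1 − 1/709)
       = 215768256347 · 25802012160/30824036621 = 180614085120.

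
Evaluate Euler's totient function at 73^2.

φ(5329) = 5329 · (1 − 1/73)
       = 5329 · 72/73 = 5256.

5256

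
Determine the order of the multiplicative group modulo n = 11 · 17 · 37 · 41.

230400

φ(283679) = 283679 · (1 − 1/11) · (1 − 1/17) · (1 − 1/37) · (1 − 1/41)
       = 283679 · 230400/283679 = 230400.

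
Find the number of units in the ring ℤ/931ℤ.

First factor: 931 = 7^2 · 19.
φ(7^2) = 7^2 − 7^1 = 49 − 7 = 42.
φ(19) = 19 − 1 = 18.
φ(931) = 42 × 18 = 756.

756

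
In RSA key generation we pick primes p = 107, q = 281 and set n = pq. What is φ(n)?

29680

φ(107) = 107 − 1 = 106.
φ(281) = 281 − 1 = 280.
φ(30067) = 106 × 280 = 29680.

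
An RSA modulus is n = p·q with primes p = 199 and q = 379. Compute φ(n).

φ(pq) = (p−1)(q−1) = 198 · 378 = 74844.

74844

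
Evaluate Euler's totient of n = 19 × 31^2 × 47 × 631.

485125200

φ(19) = 19 − 1 = 18.
φ(31^2) = 31^2 − 31^1 = 961 − 31 = 930.
φ(47) = 47 − 1 = 46.
φ(631) = 631 − 1 = 630.
Multiply: 18 · 930 · 46 · 630 = 485125200.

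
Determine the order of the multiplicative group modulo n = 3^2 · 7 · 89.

3168

φ(5607) = 5607 · (1 − 1/3) · (1 − 1/7) · (1 − 1/89)
       = 5607 · 1056/1869 = 3168.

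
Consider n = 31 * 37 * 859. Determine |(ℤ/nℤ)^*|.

φ(31) = 31 − 1 = 30.
φ(37) = 37 − 1 = 36.
φ(859) = 859 − 1 = 858.
φ(985273) = 30 × 36 × 858 = 926640.

926640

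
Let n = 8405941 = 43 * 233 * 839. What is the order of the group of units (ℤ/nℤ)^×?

8165472

φ(43) = 43 − 1 = 42.
φ(233) = 233 − 1 = 232.
φ(839) = 839 − 1 = 838.
φ(8405941) = 42 × 232 × 838 = 8165472.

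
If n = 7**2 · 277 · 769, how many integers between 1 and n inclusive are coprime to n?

8902656

φ(10437637) = 10437637 · (1 − 1/7) · (1 − 1/277) · (1 − 1/769)
       = 10437637 · 1271808/1491091 = 8902656.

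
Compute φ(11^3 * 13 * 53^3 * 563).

φ(1450298545553) = 1450298545553 · (1 − 1/11) · (1 − 1/13) · (1 − 1/53) · (1 − 1/563)
       = 1450298545553 · 3506880/4266977 = 1191949936320.

1191949936320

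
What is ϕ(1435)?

Factor 1435: 1435 = 5 · 7 · 41.
φ(1435) = 1435 · (1 − 1/5) · (1 − 1/7) · (1 − 1/41)
       = 1435 · 960/1435 = 960.

960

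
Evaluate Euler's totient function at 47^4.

φ(4879681) = 4879681 · (1 − 1/47)
       = 4879681 · 46/47 = 4775858.

4775858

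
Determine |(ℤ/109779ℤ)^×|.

66528

109779 = 3 · 23 · 37 · 43.
φ(3) = 3 − 1 = 2.
φ(23) = 23 − 1 = 22.
φ(37) = 37 − 1 = 36.
φ(43) = 43 − 1 = 42.
φ(109779) = 2 × 22 × 36 × 42 = 66528.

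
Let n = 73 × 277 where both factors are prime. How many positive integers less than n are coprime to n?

19872

φ(n) = (p − 1)(q − 1) = (73−1)(277−1) = 72·276 = 19872.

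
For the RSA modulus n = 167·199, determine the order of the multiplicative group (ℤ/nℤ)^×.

32868

φ(n) = (p − 1)(q − 1) = (167−1)(199−1) = 166·198 = 32868.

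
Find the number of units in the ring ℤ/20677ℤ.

18480

20677 = 23 · 29 · 31.
φ(23) = 23 − 1 = 22.
φ(29) = 29 − 1 = 28.
φ(31) = 31 − 1 = 30.
Multiply: 22 · 28 · 30 = 18480.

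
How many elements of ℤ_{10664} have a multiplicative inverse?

Prime factorization: 10664 = 2^3 · 31 · 43.
φ(10664) = 10664 · (1 − 1/2) · (1 − 1/31) · (1 − 1/43)
       = 10664 · 1260/2666 = 5040.

5040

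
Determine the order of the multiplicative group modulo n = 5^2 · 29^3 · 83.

φ(5^2) = 5^2 − 5^1 = 25 − 5 = 20.
φ(29^3) = 29^3 − 29^2 = 24389 − 841 = 23548.
φ(83) = 83 − 1 = 82.
φ(50607175) = 20 × 23548 × 82 = 38618720.

38618720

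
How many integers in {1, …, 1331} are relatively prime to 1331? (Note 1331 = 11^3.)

1210

φ(1331) = 1331 · (1 − 1/11)
       = 1331 · 10/11 = 1210.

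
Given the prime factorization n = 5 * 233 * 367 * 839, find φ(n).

φ(5) = 5 − 1 = 4.
φ(233) = 233 − 1 = 232.
φ(367) = 367 − 1 = 366.
φ(839) = 839 − 1 = 838.
φ(358718645) = 4 × 232 × 366 × 838 = 284625024.

284625024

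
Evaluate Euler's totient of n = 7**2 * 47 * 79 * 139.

φ(7^2) = 7^1·(7−1) = 7·6 = 42.
φ(47) = 47 − 1 = 46.
φ(79) = 79 − 1 = 78.
φ(139) = 139 − 1 = 138.
φ(25289243) = 42 × 46 × 78 × 138 = 20796048.

20796048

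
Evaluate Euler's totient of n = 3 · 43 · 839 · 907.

φ(98165517) = 98165517 · (1 − 1/3) · (1 − 1/43) · (1 − 1/839) · (1 − 1/907)
       = 98165517 · 63775152/98165517 = 63775152.

63775152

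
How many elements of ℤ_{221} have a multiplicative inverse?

192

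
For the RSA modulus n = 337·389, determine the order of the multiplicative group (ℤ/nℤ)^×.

φ(pq) = (p−1)(q−1) = 336 · 388 = 130368.

130368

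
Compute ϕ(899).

First factor: 899 = 29 · 31.
φ(29) = 29 − 1 = 28.
φ(31) = 31 − 1 = 30.
Since φ is multiplicative, φ(899) = 28 · 30 = 840.

840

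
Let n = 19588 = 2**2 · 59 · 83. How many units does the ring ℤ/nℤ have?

φ(19588) = 19588 · (1 − 1/2) · (1 − 1/59) · (1 − 1/83)
       = 19588 · 4756/9794 = 9512.

9512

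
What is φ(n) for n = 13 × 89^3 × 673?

5620995072

φ(6167773781) = 6167773781 · (1 − 1/13) · (1 − 1/89) · (1 − 1/673)
       = 6167773781 · 709632/778661 = 5620995072.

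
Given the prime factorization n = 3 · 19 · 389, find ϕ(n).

φ(3) = 3 − 1 = 2.
φ(19) = 19 − 1 = 18.
φ(389) = 389 − 1 = 388.
Multiply: 2 · 18 · 388 = 13968.

13968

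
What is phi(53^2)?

2756

φ(53^2) = 53^2 − 53^1 = 2809 − 53 = 2756.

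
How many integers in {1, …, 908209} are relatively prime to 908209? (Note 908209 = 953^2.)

φ(953^2) = 953^1·(953−1) = 953·952 = 907256.

907256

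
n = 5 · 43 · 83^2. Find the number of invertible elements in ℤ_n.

φ(1481135) = 1481135 · (1 − 1/5) · (1 − 1/43) · (1 − 1/83)
       = 1481135 · 13776/17845 = 1143408.

1143408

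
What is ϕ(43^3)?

φ(43^3) = 43^2·(43−1) = 1849·42 = 77658.

77658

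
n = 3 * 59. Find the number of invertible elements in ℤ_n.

φ(177) = 177 · (1 − 1/3) · (1 − 1/59)
       = 177 · 116/177 = 116.

116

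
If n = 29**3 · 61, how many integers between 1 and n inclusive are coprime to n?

φ(29^3) = 29^3 − 29^2 = 24389 − 841 = 23548.
φ(61) = 61 − 1 = 60.
φ(1487729) = 23548 × 60 = 1412880.

1412880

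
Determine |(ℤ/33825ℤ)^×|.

Prime factorization: 33825 = 3 · 5**2 · 11 · 41.
φ(3) = 3 − 1 = 2.
φ(5^2) = 5^1·(5−1) = 5·4 = 20.
φ(11) = 11 − 1 = 10.
φ(41) = 41 − 1 = 40.
Multiply: 2 · 20 · 10 · 40 = 16000.

16000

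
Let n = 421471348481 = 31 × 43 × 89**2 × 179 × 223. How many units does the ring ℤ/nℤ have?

389956533120

φ(31) = 31 − 1 = 30.
φ(43) = 43 − 1 = 42.
φ(89^2) = 89^2 − 89^1 = 7921 − 89 = 7832.
φ(179) = 179 − 1 = 178.
φ(223) = 223 − 1 = 222.
φ(421471348481) = 30 × 42 × 7832 × 178 × 222 = 389956533120.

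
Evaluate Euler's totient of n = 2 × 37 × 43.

φ(3182) = 3182 · (1 − 1/2) · (1 − 1/37) · (1 − 1/43)
       = 3182 · 1512/3182 = 1512.

1512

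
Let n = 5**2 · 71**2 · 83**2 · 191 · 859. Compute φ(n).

110285703528000

φ(142442445749525) = 142442445749525 · (1 − 1/5) · (1 − 1/71) · (1 − 1/83) · (1 − 1/191) · (1 − 1/859)
       = 142442445749525 · 3742939200/4834293085 = 110285703528000.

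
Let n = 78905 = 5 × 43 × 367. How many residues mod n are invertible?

61488

φ(5) = 5 − 1 = 4.
φ(43) = 43 − 1 = 42.
φ(367) = 367 − 1 = 366.
Since φ is multiplicative, φ(78905) = 4 · 42 · 366 = 61488.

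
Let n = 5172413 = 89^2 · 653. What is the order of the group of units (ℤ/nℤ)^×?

5106464

φ(5172413) = 5172413 · (1 − 1/89) · (1 − 1/653)
       = 5172413 · 57376/58117 = 5106464.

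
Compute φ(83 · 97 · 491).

φ(83) = 83 − 1 = 82.
φ(97) = 97 − 1 = 96.
φ(491) = 491 − 1 = 490.
Since φ is multiplicative, φ(3953041) = 82 · 96 · 490 = 3857280.

3857280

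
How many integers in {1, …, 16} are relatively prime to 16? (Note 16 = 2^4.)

8

φ(16) = 16 · (1 − 1/2)
       = 16 · 1/2 = 8.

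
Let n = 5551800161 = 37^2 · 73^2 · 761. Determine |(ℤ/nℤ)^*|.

φ(5551800161) = 5551800161 · (1 − 1/37) · (1 − 1/73) · (1 − 1/761)
       = 5551800161 · 1969920/2055461 = 5320753920.

5320753920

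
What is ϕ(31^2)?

φ(31^2) = 31^1·(31−1) = 31·30 = 930.

930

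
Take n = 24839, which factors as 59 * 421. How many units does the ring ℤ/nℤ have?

φ(24839) = 24839 · (1 − 1/59) · (1 − 1/421)
       = 24839 · 24360/24839 = 24360.

24360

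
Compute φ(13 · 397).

4752

φ(5161) = 5161 · (1 − 1/13) · (1 − 1/397)
       = 5161 · 4752/5161 = 4752.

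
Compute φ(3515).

2592

Factor 3515: 3515 = 5 · 19 · 37.
φ(5) = 5 − 1 = 4.
φ(19) = 19 − 1 = 18.
φ(37) = 37 − 1 = 36.
Multiply: 4 · 18 · 36 = 2592.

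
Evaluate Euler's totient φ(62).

30

Prime factorization: 62 = 2 * 31.
φ(62) = 62 · (1 − 1/2) · (1 − 1/31)
       = 62 · 30/62 = 30.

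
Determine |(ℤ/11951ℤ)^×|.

11951 = 17 * 19 * 37.
φ(11951) = 11951 · (1 − 1/17) · (1 − 1/19) · (1 − 1/37)
       = 11951 · 10368/11951 = 10368.

10368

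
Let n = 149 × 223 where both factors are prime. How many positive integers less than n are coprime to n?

φ(n) = (p − 1)(q − 1) = (149−1)(223−1) = 148·222 = 32856.

32856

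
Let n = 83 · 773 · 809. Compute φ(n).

51149632

φ(51904631) = 51904631 · (1 − 1/83) · (1 − 1/773) · (1 − 1/809)
       = 51904631 · 51149632/51904631 = 51149632.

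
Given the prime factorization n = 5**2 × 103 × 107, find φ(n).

216240

φ(275525) = 275525 · (1 − 1/5) · (1 − 1/103) · (1 − 1/107)
       = 275525 · 43248/55105 = 216240.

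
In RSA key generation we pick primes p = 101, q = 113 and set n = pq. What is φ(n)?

11200

φ(11413) = 11413 · (1 − 1/101) · (1 − 1/113)
       = 11413 · 11200/11413 = 11200.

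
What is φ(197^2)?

38612

φ(197^2) = 197^1·(197−1) = 197·196 = 38612.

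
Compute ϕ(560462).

222264

Factor 560462: 560462 = 2 * 7^3 * 19 * 43.
φ(560462) = 560462 · (1 − 1/2) · (1 − 1/7) · (1 − 1/19) · (1 − 1/43)
       = 560462 · 4536/11438 = 222264.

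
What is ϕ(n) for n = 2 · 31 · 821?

φ(50902) = 50902 · (1 − 1/2) · (1 − 1/31) · (1 − 1/821)
       = 50902 · 24600/50902 = 24600.

24600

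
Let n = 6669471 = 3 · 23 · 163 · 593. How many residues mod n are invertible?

φ(6669471) = 6669471 · (1 − 1/3) · (1 − 1/23) · (1 − 1/163) · (1 − 1/593)
       = 6669471 · 4219776/6669471 = 4219776.

4219776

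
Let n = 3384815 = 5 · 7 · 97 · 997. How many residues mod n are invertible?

2294784

φ(5) = 5 − 1 = 4.
φ(7) = 7 − 1 = 6.
φ(97) = 97 − 1 = 96.
φ(997) = 997 − 1 = 996.
Since φ is multiplicative, φ(3384815) = 4 · 6 · 96 · 996 = 2294784.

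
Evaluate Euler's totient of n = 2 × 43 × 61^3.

9376920

φ(2) = 2 − 1 = 1.
φ(43) = 43 − 1 = 42.
φ(61^3) = 61^3 − 61^2 = 226981 − 3721 = 223260.
Multiply: 1 · 42 · 223260 = 9376920.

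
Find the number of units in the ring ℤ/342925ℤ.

235200

Prime factorization: 342925 = 5^2 × 11 × 29 × 43.
φ(342925) = 342925 · (1 − 1/5) · (1 − 1/11) · (1 − 1/29) · (1 − 1/43)
       = 342925 · 47040/68585 = 235200.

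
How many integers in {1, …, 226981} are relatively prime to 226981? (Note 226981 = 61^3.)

223260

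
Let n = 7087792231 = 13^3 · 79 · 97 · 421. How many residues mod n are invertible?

φ(7087792231) = 7087792231 · (1 − 1/13) · (1 − 1/79) · (1 − 1/97) · (1 − 1/421)
       = 7087792231 · 37739520/41939599 = 6377978880.

6377978880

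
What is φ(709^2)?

501972

φ(502681) = 502681 · (1 − 1/709)
       = 502681 · 708/709 = 501972.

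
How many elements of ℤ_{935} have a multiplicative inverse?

Prime factorization: 935 = 5 × 11 × 17.
φ(935) = 935 · (1 − 1/5) · (1 − 1/11) · (1 − 1/17)
       = 935 · 640/935 = 640.

640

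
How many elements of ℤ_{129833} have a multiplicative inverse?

110880

Factor 129833: 129833 = 11^2 × 29 × 37.
φ(129833) = 129833 · (1 − 1/11) · (1 − 1/29) · (1 − 1/37)
       = 129833 · 10080/11803 = 110880.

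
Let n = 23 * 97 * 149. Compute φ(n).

312576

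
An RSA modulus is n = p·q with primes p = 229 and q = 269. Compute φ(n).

φ(61601) = 61601 · (1 − 1/229) · (1 − 1/269)
       = 61601 · 61104/61601 = 61104.

61104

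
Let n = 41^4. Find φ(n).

2756840

φ(41^4) = 41^4 − 41^3 = 2825761 − 68921 = 2756840.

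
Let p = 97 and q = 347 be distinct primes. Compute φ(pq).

33216

φ(pq) = (p−1)(q−1) = 96 · 346 = 33216.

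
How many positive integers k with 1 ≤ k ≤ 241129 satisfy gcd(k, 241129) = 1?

190512

Prime factorization: 241129 = 7**3 · 19 · 37.
φ(241129) = 241129 · (1 − 1/7) · (1 − 1/19) · (1 − 1/37)
       = 241129 · 3888/4921 = 190512.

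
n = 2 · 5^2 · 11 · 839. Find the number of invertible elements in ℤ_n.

167600

φ(461450) = 461450 · (1 − 1/2) · (1 − 1/5) · (1 − 1/11) · (1 − 1/839)
       = 461450 · 33520/92290 = 167600.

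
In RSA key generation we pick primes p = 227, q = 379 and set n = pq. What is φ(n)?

85428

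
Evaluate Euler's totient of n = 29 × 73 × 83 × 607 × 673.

φ(71779876321) = 71779876321 · (1 − 1/29) · (1 − 1/73) · (1 − 1/83) · (1 − 1/607) · (1 − 1/673)
       = 71779876321 · 67320336384/71779876321 = 67320336384.

67320336384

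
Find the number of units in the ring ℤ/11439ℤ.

7200

Factor 11439: 11439 = 3**2 · 31 · 41.
φ(3^2) = 3^1·(3−1) = 3·2 = 6.
φ(31) = 31 − 1 = 30.
φ(41) = 41 − 1 = 40.
φ(11439) = 6 × 30 × 40 = 7200.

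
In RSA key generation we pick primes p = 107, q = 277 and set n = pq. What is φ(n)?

29256

φ(29639) = 29639 · (1 − 1/107) · (1 − 1/277)
       = 29639 · 29256/29639 = 29256.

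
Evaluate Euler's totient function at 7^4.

2058

φ(7^4) = 7^3·(7−1) = 343·6 = 2058.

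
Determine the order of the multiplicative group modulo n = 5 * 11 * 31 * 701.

840000

φ(1195205) = 1195205 · (1 − 1/5) · (1 − 1/11) · (1 − 1/31) · (1 − 1/701)
       = 1195205 · 840000/1195205 = 840000.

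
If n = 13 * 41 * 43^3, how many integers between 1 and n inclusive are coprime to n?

φ(42377231) = 42377231 · (1 − 1/13) · (1 − 1/41) · (1 − 1/43)
       = 42377231 · 20160/22919 = 37275840.

37275840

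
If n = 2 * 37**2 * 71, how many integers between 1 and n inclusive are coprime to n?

93240

φ(2) = 2 − 1 = 1.
φ(37^2) = 37^1·(37−1) = 37·36 = 1332.
φ(71) = 71 − 1 = 70.
Multiply: 1 · 1332 · 70 = 93240.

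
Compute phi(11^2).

110

φ(11^2) = 11^2 − 11^1 = 121 − 11 = 110.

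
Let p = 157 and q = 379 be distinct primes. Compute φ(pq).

58968

For distinct primes, φ(pq) = (p−1)(q−1) = 156 × 378 = 58968.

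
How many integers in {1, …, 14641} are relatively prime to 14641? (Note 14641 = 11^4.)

φ(11^4) = 11^3·(11−1) = 1331·10 = 13310.

13310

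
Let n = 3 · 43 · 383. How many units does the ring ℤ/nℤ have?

32088

φ(3) = 3 − 1 = 2.
φ(43) = 43 − 1 = 42.
φ(383) = 383 − 1 = 382.
Multiply: 2 · 42 · 382 = 32088.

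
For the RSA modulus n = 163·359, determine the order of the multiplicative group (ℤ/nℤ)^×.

φ(58517) = 58517 · (1 − 1/163) · (1 − 1/359)
       = 58517 · 57996/58517 = 57996.

57996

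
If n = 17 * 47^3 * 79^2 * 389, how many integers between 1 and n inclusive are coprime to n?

3887111065344

φ(17) = 17 − 1 = 16.
φ(47^3) = 47^3 − 47^2 = 103823 − 2209 = 101614.
φ(79^2) = 79^2 − 79^1 = 6241 − 79 = 6162.
φ(389) = 389 − 1 = 388.
φ(4284955135259) = 16 × 101614 × 6162 × 388 = 3887111065344.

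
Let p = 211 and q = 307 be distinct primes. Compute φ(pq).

φ(211) = 211 − 1 = 210.
φ(307) = 307 − 1 = 306.
Multiply: 210 · 306 = 64260.

64260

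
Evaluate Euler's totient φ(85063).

71280

Factor 85063: 85063 = 11^2 × 19 × 37.
φ(11^2) = 11^2 − 11^1 = 121 − 11 = 110.
φ(19) = 19 − 1 = 18.
φ(37) = 37 − 1 = 36.
Multiply: 110 · 18 · 36 = 71280.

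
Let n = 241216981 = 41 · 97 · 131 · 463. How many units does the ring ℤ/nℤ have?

φ(241216981) = 241216981 · (1 − 1/41) · (1 − 1/97) · (1 − 1/131) · (1 − 1/463)
       = 241216981 · 230630400/241216981 = 230630400.

230630400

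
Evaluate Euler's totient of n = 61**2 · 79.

φ(293959) = 293959 · (1 − 1/61) · (1 − 1/79)
       = 293959 · 4680/4819 = 285480.

285480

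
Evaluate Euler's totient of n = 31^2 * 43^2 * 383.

641599560

φ(680548487) = 680548487 · (1 − 1/31) · (1 − 1/43) · (1 − 1/383)
       = 680548487 · 481320/510539 = 641599560.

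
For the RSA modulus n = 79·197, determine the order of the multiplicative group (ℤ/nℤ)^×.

15288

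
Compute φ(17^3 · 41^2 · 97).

φ(17^3) = 17^3 − 17^2 = 4913 − 289 = 4624.
φ(41^2) = 41^1·(41−1) = 41·40 = 1640.
φ(97) = 97 − 1 = 96.
φ(801099041) = 4624 × 1640 × 96 = 728002560.

728002560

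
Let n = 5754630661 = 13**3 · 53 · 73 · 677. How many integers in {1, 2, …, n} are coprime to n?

5132754432

φ(5754630661) = 5754630661 · (1 − 1/13) · (1 − 1/53) · (1 − 1/73) · (1 − 1/677)
       = 5754630661 · 30371328/34051069 = 5132754432.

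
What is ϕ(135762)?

38720

Factor 135762: 135762 = 2 · 3 · 11**3 · 17.
φ(135762) = 135762 · (1 − 1/2) · (1 − 1/3) · (1 − 1/11) · (1 − 1/17)
       = 135762 · 320/1122 = 38720.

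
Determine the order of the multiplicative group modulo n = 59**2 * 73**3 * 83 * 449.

48233645623296

φ(50465785452259) = 50465785452259 · (1 − 1/59) · (1 − 1/73) · (1 − 1/83) · (1 − 1/449)
       = 50465785452259 · 153409536/160508969 = 48233645623296.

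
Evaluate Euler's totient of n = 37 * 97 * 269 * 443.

409383936

φ(37) = 37 − 1 = 36.
φ(97) = 97 − 1 = 96.
φ(269) = 269 − 1 = 268.
φ(443) = 443 − 1 = 442.
φ(427690363) = 36 × 96 × 268 × 442 = 409383936.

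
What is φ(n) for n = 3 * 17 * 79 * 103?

254592

φ(414987) = 414987 · (1 − 1/3) · (1 − 1/17) · (1 − 1/79) · (1 − 1/103)
       = 414987 · 254592/414987 = 254592.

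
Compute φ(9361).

9361 = 11 × 23 × 37.
φ(9361) = 9361 · (1 − 1/11) · (1 − 1/23) · (1 − 1/37)
       = 9361 · 7920/9361 = 7920.

7920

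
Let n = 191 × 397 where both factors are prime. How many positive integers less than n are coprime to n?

75240

For distinct primes, φ(pq) = (p−1)(q−1) = 190 × 396 = 75240.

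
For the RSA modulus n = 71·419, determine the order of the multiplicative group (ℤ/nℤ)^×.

29260

φ(29749) = 29749 · (1 − 1/71) · (1 − 1/419)
       = 29749 · 29260/29749 = 29260.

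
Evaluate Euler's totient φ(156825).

76800

First factor: 156825 = 3^2 · 5^2 · 17 · 41.
φ(156825) = 156825 · (1 − 1/3) · (1 − 1/5) · (1 − 1/17) · (1 − 1/41)
       = 156825 · 5120/10455 = 76800.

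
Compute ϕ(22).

Prime factorization: 22 = 2 · 11.
φ(2) = 2 − 1 = 1.
φ(11) = 11 − 1 = 10.
Since φ is multiplicative, φ(22) = 1 · 10 = 10.

10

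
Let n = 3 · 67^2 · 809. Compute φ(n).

7145952

φ(10894803) = 10894803 · (1 − 1/3) · (1 − 1/67) · (1 − 1/809)
       = 10894803 · 106656/162609 = 7145952.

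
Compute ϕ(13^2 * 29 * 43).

φ(13^2) = 13^2 − 13^1 = 169 − 13 = 156.
φ(29) = 29 − 1 = 28.
φ(43) = 43 − 1 = 42.
Since φ is multiplicative, φ(210743) = 156 · 28 · 42 = 183456.

183456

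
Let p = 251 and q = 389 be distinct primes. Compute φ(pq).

φ(251) = 251 − 1 = 250.
φ(389) = 389 − 1 = 388.
φ(97639) = 250 × 388 = 97000.

97000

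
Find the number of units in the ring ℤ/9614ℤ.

9614 = 2 × 11 × 19 × 23.
φ(9614) = 9614 · (1 − 1/2) · (1 − 1/11) · (1 − 1/19) · (1 − 1/23)
       = 9614 · 3960/9614 = 3960.

3960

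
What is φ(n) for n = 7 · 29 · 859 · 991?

142702560

φ(7) = 7 − 1 = 6.
φ(29) = 29 − 1 = 28.
φ(859) = 859 − 1 = 858.
φ(991) = 991 − 1 = 990.
Multiply: 6 · 28 · 858 · 990 = 142702560.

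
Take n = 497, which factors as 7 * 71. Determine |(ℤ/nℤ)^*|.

420

φ(497) = 497 · (1 − 1/7) · (1 − 1/71)
       = 497 · 420/497 = 420.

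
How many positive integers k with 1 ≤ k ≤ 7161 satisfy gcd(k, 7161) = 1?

Prime factorization: 7161 = 3 · 7 · 11 · 31.
φ(7161) = 7161 · (1 − 1/3) · (1 − 1/7) · (1 − 1/11) · (1 − 1/31)
       = 7161 · 3600/7161 = 3600.

3600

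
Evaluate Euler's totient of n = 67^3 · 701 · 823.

φ(67^3) = 67^2·(67−1) = 4489·66 = 296274.
φ(701) = 701 − 1 = 700.
φ(823) = 823 − 1 = 822.
φ(173517092249) = 296274 × 700 × 822 = 170476059600.

170476059600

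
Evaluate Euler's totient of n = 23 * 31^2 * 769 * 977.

15336161280

φ(16606271239) = 16606271239 · (1 − 1/23) · (1 − 1/31) · (1 − 1/769) · (1 − 1/977)
       = 16606271239 · 494714880/535686169 = 15336161280.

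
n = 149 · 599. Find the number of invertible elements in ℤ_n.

φ(89251) = 89251 · (1 − 1/149) · (1 − 1/599)
       = 89251 · 88504/89251 = 88504.

88504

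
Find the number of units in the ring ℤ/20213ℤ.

20213 = 17 * 29 * 41.
φ(17) = 17 − 1 = 16.
φ(29) = 29 − 1 = 28.
φ(41) = 41 − 1 = 40.
Multiply: 16 · 28 · 40 = 17920.

17920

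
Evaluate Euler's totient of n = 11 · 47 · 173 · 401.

φ(11) = 11 − 1 = 10.
φ(47) = 47 − 1 = 46.
φ(173) = 173 − 1 = 172.
φ(401) = 401 − 1 = 400.
Since φ is multiplicative, φ(35865841) = 10 · 46 · 172 · 400 = 31648000.

31648000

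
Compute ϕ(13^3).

2028

φ(2197) = 2197 · (1 − 1/13)
       = 2197 · 12/13 = 2028.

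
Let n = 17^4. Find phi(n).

φ(83521) = 83521 · (1 − 1/17)
       = 83521 · 16/17 = 78608.

78608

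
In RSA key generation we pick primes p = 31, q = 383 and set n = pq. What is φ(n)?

11460

φ(n) = (p − 1)(q − 1) = (31−1)(383−1) = 30·382 = 11460.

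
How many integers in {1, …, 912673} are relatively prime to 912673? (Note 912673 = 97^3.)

903264

φ(912673) = 912673 · (1 − 1/97)
       = 912673 · 96/97 = 903264.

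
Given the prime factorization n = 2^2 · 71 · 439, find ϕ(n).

61320

φ(124676) = 124676 · (1 − 1/2) · (1 − 1/71) · (1 − 1/439)
       = 124676 · 30660/62338 = 61320.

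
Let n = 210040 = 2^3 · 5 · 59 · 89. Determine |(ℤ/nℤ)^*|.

81664

φ(210040) = 210040 · (1 − 1/2) · (1 − 1/5) · (1 − 1/59) · (1 − 1/89)
       = 210040 · 20416/52510 = 81664.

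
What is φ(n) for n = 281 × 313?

φ(281) = 281 − 1 = 280.
φ(313) = 313 − 1 = 312.
φ(87953) = 280 × 312 = 87360.

87360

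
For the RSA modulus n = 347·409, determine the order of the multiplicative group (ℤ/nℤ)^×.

141168

φ(n) = (p − 1)(q − 1) = (347−1)(409−1) = 346·408 = 141168.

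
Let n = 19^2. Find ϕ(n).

342

φ(361) = 361 · (1 − 1/19)
       = 361 · 18/19 = 342.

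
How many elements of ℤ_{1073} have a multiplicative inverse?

1008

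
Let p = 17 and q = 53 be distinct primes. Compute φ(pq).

832

φ(17) = 17 − 1 = 16.
φ(53) = 53 − 1 = 52.
φ(901) = 16 × 52 = 832.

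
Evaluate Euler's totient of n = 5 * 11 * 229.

φ(12595) = 12595 · (1 − 1/5) · (1 − 1/11) · (1 − 1/229)
       = 12595 · 9120/12595 = 9120.

9120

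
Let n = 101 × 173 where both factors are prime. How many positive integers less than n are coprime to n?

17200

For distinct primes, φ(pq) = (p−1)(q−1) = 100 × 172 = 17200.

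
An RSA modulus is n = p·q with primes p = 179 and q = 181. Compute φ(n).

32040

φ(179) = 179 − 1 = 178.
φ(181) = 181 − 1 = 180.
φ(32399) = 178 × 180 = 32040.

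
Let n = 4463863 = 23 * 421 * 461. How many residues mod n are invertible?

φ(23) = 23 − 1 = 22.
φ(421) = 421 − 1 = 420.
φ(461) = 461 − 1 = 460.
φ(4463863) = 22 × 420 × 460 = 4250400.

4250400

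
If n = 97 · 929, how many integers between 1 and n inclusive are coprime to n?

89088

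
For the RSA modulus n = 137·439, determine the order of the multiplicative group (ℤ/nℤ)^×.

φ(n) = (p − 1)(q − 1) = (137−1)(439−1) = 136·438 = 59568.

59568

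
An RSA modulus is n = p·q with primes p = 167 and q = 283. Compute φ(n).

46812

φ(47261) = 47261 · (1 − 1/167) · (1 − 1/283)
       = 47261 · 46812/47261 = 46812.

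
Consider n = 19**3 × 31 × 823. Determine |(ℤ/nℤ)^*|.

160240680

φ(174993667) = 174993667 · (1 − 1/19) · (1 − 1/31) · (1 − 1/823)
       = 174993667 · 443880/484747 = 160240680.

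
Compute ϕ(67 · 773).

50952

φ(67) = 67 − 1 = 66.
φ(773) = 773 − 1 = 772.
Since φ is multiplicative, φ(51791) = 66 · 772 = 50952.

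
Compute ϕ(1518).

First factor: 1518 = 2 · 3 · 11 · 23.
φ(2) = 2 − 1 = 1.
φ(3) = 3 − 1 = 2.
φ(11) = 11 − 1 = 10.
φ(23) = 23 − 1 = 22.
Multiply: 1 · 2 · 10 · 22 = 440.

440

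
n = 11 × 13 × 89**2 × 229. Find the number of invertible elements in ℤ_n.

φ(259388987) = 259388987 · (1 − 1/11) · (1 − 1/13) · (1 − 1/89) · (1 − 1/229)
       = 259388987 · 2407680/2914483 = 214283520.

214283520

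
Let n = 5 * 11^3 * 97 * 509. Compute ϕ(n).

φ(5) = 5 − 1 = 4.
φ(11^3) = 11^2·(11−1) = 121·10 = 1210.
φ(97) = 97 − 1 = 96.
φ(509) = 509 − 1 = 508.
Multiply: 4 · 1210 · 96 · 508 = 236037120.

236037120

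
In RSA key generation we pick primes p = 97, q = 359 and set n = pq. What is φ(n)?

34368

For distinct primes, φ(pq) = (p−1)(q−1) = 96 × 358 = 34368.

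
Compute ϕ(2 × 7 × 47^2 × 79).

1011816

φ(2443154) = 2443154 · (1 − 1/2) · (1 − 1/7) · (1 − 1/47) · (1 − 1/79)
       = 2443154 · 21528/51982 = 1011816.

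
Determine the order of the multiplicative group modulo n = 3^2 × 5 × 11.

240

φ(3^2) = 3^1·(3−1) = 3·2 = 6.
φ(5) = 5 − 1 = 4.
φ(11) = 11 − 1 = 10.
Multiply: 6 · 4 · 10 = 240.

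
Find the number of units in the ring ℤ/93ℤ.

60

First factor: 93 = 3 · 31.
φ(93) = 93 · (1 − 1/3) · (1 − 1/31)
       = 93 · 60/93 = 60.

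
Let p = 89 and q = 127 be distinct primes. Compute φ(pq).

11088

For distinct primes, φ(pq) = (p−1)(q−1) = 88 × 126 = 11088.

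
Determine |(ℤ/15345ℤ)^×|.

7200

15345 = 3^2 * 5 * 11 * 31.
φ(3^2) = 3^1·(3−1) = 3·2 = 6.
φ(5) = 5 − 1 = 4.
φ(11) = 11 − 1 = 10.
φ(31) = 31 − 1 = 30.
Multiply: 6 · 4 · 10 · 30 = 7200.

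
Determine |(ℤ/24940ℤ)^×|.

9408

Factor 24940: 24940 = 2^2 * 5 * 29 * 43.
φ(24940) = 24940 · (1 − 1/2) · (1 − 1/5) · (1 − 1/29) · (1 − 1/43)
       = 24940 · 4704/12470 = 9408.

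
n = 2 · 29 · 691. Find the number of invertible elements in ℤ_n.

19320

φ(40078) = 40078 · (1 − 1/2) · (1 − 1/29) · (1 − 1/691)
       = 40078 · 19320/40078 = 19320.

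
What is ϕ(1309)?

Factor 1309: 1309 = 7 * 11 * 17.
φ(7) = 7 − 1 = 6.
φ(11) = 11 − 1 = 10.
φ(17) = 17 − 1 = 16.
Since φ is multiplicative, φ(1309) = 6 · 10 · 16 = 960.

960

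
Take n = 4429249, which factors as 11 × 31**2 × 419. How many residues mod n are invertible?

3887400

φ(11) = 11 − 1 = 10.
φ(31^2) = 31^1·(31−1) = 31·30 = 930.
φ(419) = 419 − 1 = 418.
Since φ is multiplicative, φ(4429249) = 10 · 930 · 418 = 3887400.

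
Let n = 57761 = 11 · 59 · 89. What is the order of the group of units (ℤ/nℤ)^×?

51040

φ(57761) = 57761 · (1 − 1/11) · (1 − 1/59) · (1 − 1/89)
       = 57761 · 51040/57761 = 51040.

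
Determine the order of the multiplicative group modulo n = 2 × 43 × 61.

2520

φ(2) = 2 − 1 = 1.
φ(43) = 43 − 1 = 42.
φ(61) = 61 − 1 = 60.
φ(5246) = 1 × 42 × 60 = 2520.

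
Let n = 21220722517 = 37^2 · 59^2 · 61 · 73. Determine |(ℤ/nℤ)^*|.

19691009280

φ(21220722517) = 21220722517 · (1 − 1/37) · (1 − 1/59) · (1 − 1/61) · (1 − 1/73)
       = 21220722517 · 9020160/9720899 = 19691009280.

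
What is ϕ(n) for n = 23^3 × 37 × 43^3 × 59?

1887100582752

φ(23^3) = 23^2·(23−1) = 529·22 = 11638.
φ(37) = 37 − 1 = 36.
φ(43^3) = 43^2·(43−1) = 1849·42 = 77658.
φ(59) = 59 − 1 = 58.
Since φ is multiplicative, φ(2111750523427) = 11638 · 36 · 77658 · 58 = 1887100582752.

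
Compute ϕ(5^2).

20

φ(25) = 25 · (1 − 1/5)
       = 25 · 4/5 = 20.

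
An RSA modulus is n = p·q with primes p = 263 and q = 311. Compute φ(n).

81220

φ(pq) = (p−1)(q−1) = 262 · 310 = 81220.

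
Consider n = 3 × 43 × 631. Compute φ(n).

52920

φ(81399) = 81399 · (1 − 1/3) · (1 − 1/43) · (1 − 1/631)
       = 81399 · 52920/81399 = 52920.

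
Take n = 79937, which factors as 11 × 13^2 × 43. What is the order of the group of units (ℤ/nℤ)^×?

φ(11) = 11 − 1 = 10.
φ(13^2) = 13^2 − 13^1 = 169 − 13 = 156.
φ(43) = 43 − 1 = 42.
φ(79937) = 10 × 156 × 42 = 65520.

65520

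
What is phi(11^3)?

φ(11^3) = 11^3 − 11^2 = 1331 − 121 = 1210.

1210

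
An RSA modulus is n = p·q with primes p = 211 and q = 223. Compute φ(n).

46620

For distinct primes, φ(pq) = (p−1)(q−1) = 210 × 222 = 46620.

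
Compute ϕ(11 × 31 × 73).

φ(24893) = 24893 · (1 − 1/11) · (1 − 1/31) · (1 − 1/73)
       = 24893 · 21600/24893 = 21600.

21600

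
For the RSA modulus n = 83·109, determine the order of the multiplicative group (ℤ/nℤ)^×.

8856

φ(n) = (p − 1)(q − 1) = (83−1)(109−1) = 82·108 = 8856.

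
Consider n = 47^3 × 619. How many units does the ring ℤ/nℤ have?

62797452

φ(64266437) = 64266437 · (1 − 1/47) · (1 − 1/619)
       = 64266437 · 28428/29093 = 62797452.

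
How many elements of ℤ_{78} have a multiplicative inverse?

24

First factor: 78 = 2 · 3 · 13.
φ(2) = 2 − 1 = 1.
φ(3) = 3 − 1 = 2.
φ(13) = 13 − 1 = 12.
Since φ is multiplicative, φ(78) = 1 · 2 · 12 = 24.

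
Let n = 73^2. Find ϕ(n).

φ(5329) = 5329 · (1 − 1/73)
       = 5329 · 72/73 = 5256.

5256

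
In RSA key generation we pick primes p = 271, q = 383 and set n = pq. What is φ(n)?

103140

φ(103793) = 103793 · (1 − 1/271) · (1 − 1/383)
       = 103793 · 103140/103793 = 103140.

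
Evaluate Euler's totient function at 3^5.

φ(3^5) = 3^5 − 3^4 = 243 − 81 = 162.

162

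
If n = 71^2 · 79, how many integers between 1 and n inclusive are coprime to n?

387660

φ(398239) = 398239 · (1 − 1/71) · (1 − 1/79)
       = 398239 · 5460/5609 = 387660.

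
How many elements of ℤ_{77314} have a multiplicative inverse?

35280

First factor: 77314 = 2 · 29 · 31 · 43.
φ(2) = 2 − 1 = 1.
φ(29) = 29 − 1 = 28.
φ(31) = 31 − 1 = 30.
φ(43) = 43 − 1 = 42.
Since φ is multiplicative, φ(77314) = 1 · 28 · 30 · 42 = 35280.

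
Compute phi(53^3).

146068

φ(148877) = 148877 · (1 − 1/53)
       = 148877 · 52/53 = 146068.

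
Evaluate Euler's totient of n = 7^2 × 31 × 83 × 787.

φ(7^2) = 7^2 − 7^1 = 49 − 7 = 42.
φ(31) = 31 − 1 = 30.
φ(83) = 83 − 1 = 82.
φ(787) = 787 − 1 = 786.
φ(99222599) = 42 × 30 × 82 × 786 = 81209520.

81209520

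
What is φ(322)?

132

322 = 2 · 7 · 23.
φ(2) = 2 − 1 = 1.
φ(7) = 7 − 1 = 6.
φ(23) = 23 − 1 = 22.
Since φ is multiplicative, φ(322) = 1 · 6 · 22 = 132.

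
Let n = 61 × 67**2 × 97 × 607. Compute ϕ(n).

15435256320

φ(61) = 61 − 1 = 60.
φ(67^2) = 67^2 − 67^1 = 4489 − 67 = 4422.
φ(97) = 97 − 1 = 96.
φ(607) = 607 − 1 = 606.
φ(16122777691) = 60 × 4422 × 96 × 606 = 15435256320.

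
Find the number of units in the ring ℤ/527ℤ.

Factor 527: 527 = 17 · 31.
φ(527) = 527 · (1 − 1/17) · (1 − 1/31)
       = 527 · 480/527 = 480.

480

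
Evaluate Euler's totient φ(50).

50 = 2 · 5^2.
φ(2) = 2 − 1 = 1.
φ(5^2) = 5^2 − 5^1 = 25 − 5 = 20.
Since φ is multiplicative, φ(50) = 1 · 20 = 20.

20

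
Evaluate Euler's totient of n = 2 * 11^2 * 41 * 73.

316800

φ(724306) = 724306 · (1 − 1/2) · (1 − 1/11) · (1 − 1/41) · (1 − 1/73)
       = 724306 · 28800/65846 = 316800.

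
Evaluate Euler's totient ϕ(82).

40

Factor 82: 82 = 2 · 41.
φ(82) = 82 · (1 − 1/2) · (1 − 1/41)
       = 82 · 40/82 = 40.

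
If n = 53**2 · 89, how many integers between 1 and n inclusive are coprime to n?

242528

φ(250001) = 250001 · (1 − 1/53) · (1 − 1/89)
       = 250001 · 4576/4717 = 242528.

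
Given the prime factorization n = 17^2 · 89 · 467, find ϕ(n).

11154176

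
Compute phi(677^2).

457652

φ(458329) = 458329 · (1 − 1/677)
       = 458329 · 676/677 = 457652.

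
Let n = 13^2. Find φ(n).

φ(169) = 169 · (1 − 1/13)
       = 169 · 12/13 = 156.

156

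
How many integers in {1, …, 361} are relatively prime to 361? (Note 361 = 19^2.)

342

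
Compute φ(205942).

First factor: 205942 = 2 · 11^2 · 23 · 37.
φ(2) = 2 − 1 = 1.
φ(11^2) = 11^2 − 11^1 = 121 − 11 = 110.
φ(23) = 23 − 1 = 22.
φ(37) = 37 − 1 = 36.
Multiply: 1 · 110 · 22 · 36 = 87120.

87120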